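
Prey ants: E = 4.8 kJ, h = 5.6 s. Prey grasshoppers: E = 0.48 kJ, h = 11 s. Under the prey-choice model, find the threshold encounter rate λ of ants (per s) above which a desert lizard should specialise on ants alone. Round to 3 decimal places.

0.010 per s

The zero-one rule: include grasshoppers iff E₂/h₂ > λE₁/(1+λh₁). Equality gives the switch point.
λE₁h₂ = E₂ + λE₂h₁ ⇒ λ = E₂/(E₁h₂ − E₂h₁) = 0.48/(52.8 − 2.688) = 0.009579 per s.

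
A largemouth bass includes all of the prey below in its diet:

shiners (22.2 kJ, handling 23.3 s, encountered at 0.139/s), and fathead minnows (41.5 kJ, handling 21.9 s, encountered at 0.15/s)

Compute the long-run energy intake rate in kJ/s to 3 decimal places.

R = Σλ_iE_i / (1 + Σλ_ih_i)
Numerator: 0.139×22.2 + 0.15×41.5 = 9.311
Denominator: 1 + 0.139×23.3 + 0.15×21.9 = 7.524
R = 9.311/7.524 = 1.238 kJ/s

1.238 kJ/s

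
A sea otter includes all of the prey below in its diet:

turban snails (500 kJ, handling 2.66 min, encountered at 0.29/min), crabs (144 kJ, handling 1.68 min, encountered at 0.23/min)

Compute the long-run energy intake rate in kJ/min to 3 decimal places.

82.547 kJ/min

R = Σλ_iE_i / (1 + Σλ_ih_i)
Numerator: 0.29×500 + 0.23×144 = 178.1
Denominator: 1 + 0.29×2.66 + 0.23×1.68 = 2.158
R = 178.1/2.158 = 82.55 kJ/min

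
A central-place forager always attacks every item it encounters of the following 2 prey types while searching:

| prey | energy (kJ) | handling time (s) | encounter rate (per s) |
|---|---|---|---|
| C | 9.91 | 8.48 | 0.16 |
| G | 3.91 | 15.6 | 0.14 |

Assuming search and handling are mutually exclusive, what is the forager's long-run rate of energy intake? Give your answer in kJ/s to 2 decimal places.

R = Σλ_iE_i / (1 + Σλ_ih_i)
Numerator: 0.16×9.91 + 0.14×3.91 = 2.133
Denominator: 1 + 0.16×8.48 + 0.14×15.6 = 4.541
R = 2.133/4.541 = 0.4697 kJ/s

0.47 kJ/s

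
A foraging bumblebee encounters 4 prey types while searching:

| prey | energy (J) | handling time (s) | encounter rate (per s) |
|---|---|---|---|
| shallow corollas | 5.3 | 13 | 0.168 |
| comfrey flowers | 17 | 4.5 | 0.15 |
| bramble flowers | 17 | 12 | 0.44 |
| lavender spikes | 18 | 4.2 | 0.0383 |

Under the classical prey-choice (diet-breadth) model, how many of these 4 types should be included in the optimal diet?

E/h in descending order: lavender spikes 4.29, comfrey flowers 3.78, bramble flowers 1.42, shallow corollas 0.408 J/s. The optimal diet is the largest prefix of this list for which every included type satisfies E_i/h_i > R on the types above it.
Rate on top 1: 0.5939. comfrey flowers: 3.78 > 0.5939 → include.
Rate on top 2: 1.765. bramble flowers: 1.42 < 1.765 → exclude; stop.
Optimal diet: lavender spikes, comfrey flowers — 2 of 4 types.

2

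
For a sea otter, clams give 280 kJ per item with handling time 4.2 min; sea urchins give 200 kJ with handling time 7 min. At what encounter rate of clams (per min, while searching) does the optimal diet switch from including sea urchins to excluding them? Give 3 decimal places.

At the threshold, the rate on clams alone equals the profitability of sea urchins: λ·280/(1 + λ·4.2) = 200/7 = 28.57.
Rearranging, λ(280 − 28.57×4.2) = 28.57, so λ = 28.57/160 = 0.1786 per min.

0.179 per min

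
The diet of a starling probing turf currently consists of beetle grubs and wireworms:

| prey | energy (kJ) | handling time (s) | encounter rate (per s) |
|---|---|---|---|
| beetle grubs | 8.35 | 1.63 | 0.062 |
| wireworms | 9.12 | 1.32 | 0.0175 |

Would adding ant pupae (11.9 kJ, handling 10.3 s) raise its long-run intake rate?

Current rate: (0.062×8.35 + 0.0175×9.12)/(1 + 0.062×1.63 + 0.0175×1.32) = 0.6025 kJ/s.
ant pupae: E/h = 11.9/10.3 = 1.155 kJ/s.
1.155 > 0.6025, so adding ant pupae raises the average — include it.

Yes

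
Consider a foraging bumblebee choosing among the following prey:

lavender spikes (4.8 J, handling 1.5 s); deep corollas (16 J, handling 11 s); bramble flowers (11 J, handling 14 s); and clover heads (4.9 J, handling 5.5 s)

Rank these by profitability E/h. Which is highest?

lavender spikes

Profitability E/h (J/s): lavender spikes = 4.8/1.5 = 3.2, deep corollas = 16/11 = 1.45, bramble flowers = 11/14 = 0.786, clover heads = 4.9/5.5 = 0.891.
Ranked: lavender spikes > deep corollas > clover heads > bramble flowers.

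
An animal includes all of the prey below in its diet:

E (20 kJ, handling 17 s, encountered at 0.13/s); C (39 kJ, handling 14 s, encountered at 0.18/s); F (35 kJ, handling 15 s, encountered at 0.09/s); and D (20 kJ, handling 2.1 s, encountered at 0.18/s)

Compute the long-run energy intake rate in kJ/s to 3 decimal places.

Energy encountered per unit search time: 0.13×20 + 0.18×39 + 0.09×35 + 0.18×20 = 16.37 kJ/s.
Handling time per unit search time: 0.13×17 + 0.18×14 + 0.09×15 + 0.18×2.1 = 6.458.
Rate = 16.37/(1 + 6.458) = 2.195 kJ/s.

2.195 kJ/s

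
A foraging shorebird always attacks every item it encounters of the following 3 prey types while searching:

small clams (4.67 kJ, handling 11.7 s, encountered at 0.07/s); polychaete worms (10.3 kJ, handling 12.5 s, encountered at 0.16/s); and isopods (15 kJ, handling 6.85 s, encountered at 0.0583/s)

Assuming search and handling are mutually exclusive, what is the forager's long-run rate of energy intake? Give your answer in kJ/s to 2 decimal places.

0.68 kJ/s

R = Σλ_iE_i / (1 + Σλ_ih_i)
Numerator: 0.07×4.67 + 0.16×10.3 + 0.0583×15 = 2.849
Denominator: 1 + 0.07×11.7 + 0.16×12.5 + 0.0583×6.85 = 4.218
R = 2.849/4.218 = 0.6755 kJ/s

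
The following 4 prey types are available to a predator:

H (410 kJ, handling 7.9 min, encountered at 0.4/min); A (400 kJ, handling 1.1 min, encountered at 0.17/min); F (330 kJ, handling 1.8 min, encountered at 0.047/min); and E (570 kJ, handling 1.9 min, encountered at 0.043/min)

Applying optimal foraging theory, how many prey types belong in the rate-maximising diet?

Rank by E/h (kJ/min): A 364, E 300, F 183, H 51.9. Include each in turn until the next type's E/h falls below the running intake rate.
Rate on top 1: 57.29. E: 300 > 57.29 → include.
Rate on top 2: 72.92. F: 183 > 72.92 → include.
Rate on top 3: 79.82. H: 51.9 < 79.82 → exclude; stop.
Optimal diet: A, E, F — 3 of 4 types.

3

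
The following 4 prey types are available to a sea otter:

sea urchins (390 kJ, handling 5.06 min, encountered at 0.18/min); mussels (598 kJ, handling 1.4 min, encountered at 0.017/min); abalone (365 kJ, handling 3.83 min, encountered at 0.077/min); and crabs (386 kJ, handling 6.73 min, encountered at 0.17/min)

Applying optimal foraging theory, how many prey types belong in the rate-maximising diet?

Rank by E/h (kJ/min): mussels 427, abalone 95.3, sea urchins 77.1, crabs 57.4. Include each in turn until the next type's E/h falls below the running intake rate.
Rate on top 1: 9.93. abalone: 95.3 > 9.93 → include.
Rate on top 2: 29.02. sea urchins: 77.1 > 29.02 → include.
Rate on top 3: 48.65. crabs: 57.4 > 48.65 → include.
Optimal diet: mussels, abalone, sea urchins, crabs — 4 of 4 types.

4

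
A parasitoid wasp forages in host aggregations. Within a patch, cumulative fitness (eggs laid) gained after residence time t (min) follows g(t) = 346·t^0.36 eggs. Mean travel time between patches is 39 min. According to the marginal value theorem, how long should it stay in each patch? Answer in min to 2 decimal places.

Maximise g(t)/(T+t): set derivative to zero → g'(t)(T+t) = g(t).
g'(t) = 0.36·346·t^-0.64. Setting 0.36·346·t^-0.64 = 346·t^0.36/(39+t) gives 0.36(39+t) = t, so 0.64·t = 0.36×39.
t* = 0.36×39/0.64 = 21.94 min.

21.94 min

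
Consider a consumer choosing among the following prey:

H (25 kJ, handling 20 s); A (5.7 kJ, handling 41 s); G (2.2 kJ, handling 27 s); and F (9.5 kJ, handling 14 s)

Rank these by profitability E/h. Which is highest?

H

Profitability E/h (kJ/s): H = 25/20 = 1.25, A = 5.7/41 = 0.139, G = 2.2/27 = 0.0815, F = 9.5/14 = 0.679.
Ranked: H > F > A > G.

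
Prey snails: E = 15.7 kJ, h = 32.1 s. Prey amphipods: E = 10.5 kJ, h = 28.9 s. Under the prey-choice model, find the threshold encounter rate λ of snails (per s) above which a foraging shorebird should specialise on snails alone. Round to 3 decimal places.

Drop amphipods once their profitability E₂/h₂ falls below the rate achievable on snails alone: E₂/h₂ = λE₁/(1 + λh₁).
Solve for λ: λE₁h₂ = E₂(1 + λh₁) → λ(E₁h₂ − E₂h₁) = E₂ → λ = E₂/(E₁h₂ − E₂h₁).
λ = 10.5/(15.7×28.9 − 10.5×32.1) = 10.5/116.7 = 0.08999 per s.

0.090 per s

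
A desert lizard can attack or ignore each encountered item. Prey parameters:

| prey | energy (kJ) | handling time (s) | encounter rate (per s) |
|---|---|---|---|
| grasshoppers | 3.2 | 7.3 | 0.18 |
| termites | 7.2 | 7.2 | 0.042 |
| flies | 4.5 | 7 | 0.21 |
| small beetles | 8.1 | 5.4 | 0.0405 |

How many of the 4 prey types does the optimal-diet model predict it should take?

3

Profitabilities (E/h, kJ/s): small beetles 1.5, termites 1, flies 0.643, grasshoppers 0.438. Add prey in this order while the next type's profitability exceeds the intake rate on those already taken.
Rate on top 1: 0.2692. termites: 1 > 0.2692 → include.
Rate on top 2: 0.4145. flies: 0.643 > 0.4145 → include.
Rate on top 3: 0.5267. grasshoppers: 0.438 < 0.5267 → exclude; stop.
Optimal diet: small beetles, termites, flies — 3 of 4 types.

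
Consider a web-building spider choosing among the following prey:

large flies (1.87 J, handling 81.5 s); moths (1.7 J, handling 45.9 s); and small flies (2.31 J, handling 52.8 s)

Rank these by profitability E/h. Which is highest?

small flies

In descending order of E/h:
small flies: 2.31/52.8 = 0.0438 J/s
moths: 1.7/45.9 = 0.037 J/s
large flies: 1.87/81.5 = 0.0229 J/s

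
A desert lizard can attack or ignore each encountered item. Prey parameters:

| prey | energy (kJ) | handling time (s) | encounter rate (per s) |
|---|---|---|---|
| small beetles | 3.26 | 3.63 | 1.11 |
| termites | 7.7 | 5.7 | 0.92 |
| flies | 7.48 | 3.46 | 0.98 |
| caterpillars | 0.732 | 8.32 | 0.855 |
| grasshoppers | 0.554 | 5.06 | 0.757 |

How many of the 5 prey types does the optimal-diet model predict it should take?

Profitabilities (E/h, kJ/s): flies 2.16, termites 1.35, small beetles 0.898, grasshoppers 0.109, caterpillars 0.088. Add prey in this order while the next type's profitability exceeds the intake rate on those already taken.
Rate on top 1: 1.669. termites: 1.35 < 1.669 → exclude; stop.
Optimal diet: flies — 1 of 5 types.

1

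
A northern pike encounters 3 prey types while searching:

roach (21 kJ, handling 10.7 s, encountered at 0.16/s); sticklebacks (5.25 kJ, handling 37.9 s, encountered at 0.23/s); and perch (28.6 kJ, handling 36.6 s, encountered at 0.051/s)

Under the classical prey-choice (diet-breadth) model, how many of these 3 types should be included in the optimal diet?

Profitabilities (E/h, kJ/s): roach 1.96, perch 0.781, sticklebacks 0.139. Add prey in this order while the next type's profitability exceeds the intake rate on those already taken.
Rate on top 1: 1.239. perch: 0.781 < 1.239 → exclude; stop.
Optimal diet: roach — 1 of 3 types.

1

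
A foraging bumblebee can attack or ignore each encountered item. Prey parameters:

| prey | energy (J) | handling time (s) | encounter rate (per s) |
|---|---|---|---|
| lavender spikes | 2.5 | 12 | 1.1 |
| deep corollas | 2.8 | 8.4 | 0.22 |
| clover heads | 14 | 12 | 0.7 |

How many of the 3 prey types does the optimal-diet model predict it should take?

1

Rank by E/h (J/s): clover heads 1.17, deep corollas 0.333, lavender spikes 0.208. Include each in turn until the next type's E/h falls below the running intake rate.
Rate on top 1: 1.043. deep corollas: 0.333 < 1.043 → exclude; stop.
Optimal diet: clover heads — 1 of 3 types.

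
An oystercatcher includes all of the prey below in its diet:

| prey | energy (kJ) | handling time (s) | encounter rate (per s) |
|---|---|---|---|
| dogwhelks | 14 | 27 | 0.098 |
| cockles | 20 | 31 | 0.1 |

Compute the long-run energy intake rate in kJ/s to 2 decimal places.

0.50 kJ/s

R = (0.098×14 + 0.1×20) / (1 + 0.098×27 + 0.1×31) = 3.372/6.746 = 0.4999 kJ/s.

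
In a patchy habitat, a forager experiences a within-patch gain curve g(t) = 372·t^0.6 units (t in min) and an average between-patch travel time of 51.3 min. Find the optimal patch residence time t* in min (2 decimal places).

76.95 min

Optimal t* satisfies g'(t*) = g(t*)/(T + t*).
g'(t) = 0.6·372·t^-0.4. Setting 0.6·372·t^-0.4 = 372·t^0.6/(51.3+t) gives 0.6(51.3+t) = t, so 0.40·t = 0.6×51.3.
t* = 0.6×51.3/0.40 = 76.95 min.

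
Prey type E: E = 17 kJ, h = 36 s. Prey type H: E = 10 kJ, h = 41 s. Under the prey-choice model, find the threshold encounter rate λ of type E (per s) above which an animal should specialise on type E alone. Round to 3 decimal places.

0.030 per s

At the threshold, the rate on type E alone equals the profitability of type H: λ·17/(1 + λ·36) = 10/41 = 0.2439.
Rearranging, λ(17 − 0.2439×36) = 0.2439, so λ = 0.2439/8.22 = 0.02967 per s.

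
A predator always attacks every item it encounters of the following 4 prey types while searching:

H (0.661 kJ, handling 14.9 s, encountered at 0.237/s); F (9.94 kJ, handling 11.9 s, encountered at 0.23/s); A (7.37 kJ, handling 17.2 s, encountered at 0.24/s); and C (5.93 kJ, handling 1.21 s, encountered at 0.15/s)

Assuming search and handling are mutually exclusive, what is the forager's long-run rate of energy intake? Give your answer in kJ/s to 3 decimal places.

0.441 kJ/s

R = (0.237×0.661 + 0.23×9.94 + 0.24×7.37 + 0.15×5.93) / (1 + 0.237×14.9 + 0.23×11.9 + 0.24×17.2 + 0.15×1.21) = 5.101/11.58 = 0.4406 kJ/s.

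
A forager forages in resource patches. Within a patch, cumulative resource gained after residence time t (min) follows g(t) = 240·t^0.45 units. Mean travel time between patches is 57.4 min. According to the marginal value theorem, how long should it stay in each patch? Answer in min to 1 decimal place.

47.0 min

Optimal t* satisfies g'(t*) = g(t*)/(T + t*).
g'(t) = 0.45·240·t^-0.55. Setting 0.45·240·t^-0.55 = 240·t^0.45/(57.4+t) gives 0.45(57.4+t) = t, so 0.55·t = 0.45×57.4.
t* = 0.45×57.4/0.55 = 46.96 min.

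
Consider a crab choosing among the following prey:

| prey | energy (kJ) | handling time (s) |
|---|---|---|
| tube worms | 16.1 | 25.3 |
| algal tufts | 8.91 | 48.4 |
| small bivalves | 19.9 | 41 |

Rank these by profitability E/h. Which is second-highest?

small bivalves

In descending order of E/h:
tube worms: 16.1/25.3 = 0.636 kJ/s
small bivalves: 19.9/41 = 0.485 kJ/s
algal tufts: 8.91/48.4 = 0.184 kJ/s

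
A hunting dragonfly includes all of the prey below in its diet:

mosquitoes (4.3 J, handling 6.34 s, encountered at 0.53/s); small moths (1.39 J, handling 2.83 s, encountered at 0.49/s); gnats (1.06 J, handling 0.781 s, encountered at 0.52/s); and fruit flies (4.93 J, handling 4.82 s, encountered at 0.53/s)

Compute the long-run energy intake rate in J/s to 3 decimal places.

0.703 J/s

R = Σλ_iE_i / (1 + Σλ_ih_i)
Numerator: 0.53×4.3 + 0.49×1.39 + 0.52×1.06 + 0.53×4.93 = 6.124
Denominator: 1 + 0.53×6.34 + 0.49×2.83 + 0.52×0.781 + 0.53×4.82 = 8.708
R = 6.124/8.708 = 0.7033 J/s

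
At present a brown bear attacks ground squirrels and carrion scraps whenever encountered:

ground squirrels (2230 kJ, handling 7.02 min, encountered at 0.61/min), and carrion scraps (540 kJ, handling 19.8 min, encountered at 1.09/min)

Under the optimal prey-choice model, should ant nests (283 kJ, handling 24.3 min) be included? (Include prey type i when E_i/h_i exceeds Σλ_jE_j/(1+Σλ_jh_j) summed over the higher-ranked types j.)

On ground squirrels and carrion scraps alone, R = ΣλE/(1+Σλh) = 1949/26.86 = 72.55 kJ/min.
Profitability of ant nests: 283/24.3 = 11.65 kJ/min.
11.65 < 72.55, so adding ant nests would lower the average — exclude it.

No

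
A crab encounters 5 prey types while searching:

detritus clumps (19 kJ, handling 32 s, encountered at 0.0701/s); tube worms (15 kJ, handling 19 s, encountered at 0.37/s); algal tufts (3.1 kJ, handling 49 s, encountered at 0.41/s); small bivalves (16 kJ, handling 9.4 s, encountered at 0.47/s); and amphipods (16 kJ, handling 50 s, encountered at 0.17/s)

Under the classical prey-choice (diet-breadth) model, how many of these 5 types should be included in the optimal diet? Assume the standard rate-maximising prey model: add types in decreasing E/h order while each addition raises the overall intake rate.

1

Profitabilities (E/h, kJ/s): small bivalves 1.7, tube worms 0.789, detritus clumps 0.594, amphipods 0.32, algal tufts 0.0633. Add prey in this order while the next type's profitability exceeds the intake rate on those already taken.
Rate on top 1: 1.388. tube worms: 0.789 < 1.388 → exclude; stop.
Optimal diet: small bivalves — 1 of 5 types.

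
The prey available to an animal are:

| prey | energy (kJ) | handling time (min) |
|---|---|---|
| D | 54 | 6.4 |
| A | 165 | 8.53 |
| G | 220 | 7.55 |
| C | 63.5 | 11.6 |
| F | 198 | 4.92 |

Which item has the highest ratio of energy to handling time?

Profitability E/h (kJ/min): D = 54/6.4 = 8.44, A = 165/8.53 = 19.3, G = 220/7.55 = 29.1, C = 63.5/11.6 = 5.47, F = 198/4.92 = 40.2.
Ranked: F > G > A > D > C.

F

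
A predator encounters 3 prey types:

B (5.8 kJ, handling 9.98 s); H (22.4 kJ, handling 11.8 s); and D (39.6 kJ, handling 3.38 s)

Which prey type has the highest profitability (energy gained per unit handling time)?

D

Profitability E/h (kJ/s): B = 5.8/9.98 = 0.581, H = 22.4/11.8 = 1.9, D = 39.6/3.38 = 11.7.
Ranked: D > H > B.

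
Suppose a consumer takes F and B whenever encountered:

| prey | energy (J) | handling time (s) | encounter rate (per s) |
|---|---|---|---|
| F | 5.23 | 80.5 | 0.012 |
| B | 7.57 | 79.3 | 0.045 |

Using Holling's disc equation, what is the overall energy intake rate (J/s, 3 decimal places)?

0.073 J/s

R = (0.012×5.23 + 0.045×7.57) / (1 + 0.012×80.5 + 0.045×79.3) = 0.4034/5.534 = 0.07289 J/s.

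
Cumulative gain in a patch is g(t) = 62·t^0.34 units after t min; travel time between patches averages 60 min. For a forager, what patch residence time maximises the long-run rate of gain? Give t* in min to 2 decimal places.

Optimal t* satisfies g'(t*) = g(t*)/(T + t*).
g'(t) = 0.34·62·t^-0.66. Setting 0.34·62·t^-0.66 = 62·t^0.34/(60+t) gives 0.34(60+t) = t, so 0.66·t = 0.34×60.
t* = 0.34×60/0.66 = 30.91 min.

30.91 min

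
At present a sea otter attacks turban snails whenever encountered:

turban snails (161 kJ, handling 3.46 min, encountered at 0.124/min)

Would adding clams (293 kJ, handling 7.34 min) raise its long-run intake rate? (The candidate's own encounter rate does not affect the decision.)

Yes

Current rate: (0.124×161)/(1 + 0.124×3.46) = 13.97 kJ/min.
Profitability of clams: 293/7.34 = 39.92 kJ/min.
Since 39.92 > R, including clams increases the long-run rate.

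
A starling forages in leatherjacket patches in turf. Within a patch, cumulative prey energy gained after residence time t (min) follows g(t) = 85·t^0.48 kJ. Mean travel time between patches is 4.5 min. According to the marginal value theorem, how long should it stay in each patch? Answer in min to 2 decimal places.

Optimal t* satisfies g'(t*) = g(t*)/(T + t*).
g'(t) = 0.48·85·t^-0.52. Setting 0.48·85·t^-0.52 = 85·t^0.48/(4.5+t) gives 0.48(4.5+t) = t, so 0.52·t = 0.48×4.5.
t* = 0.48×4.5/0.52 = 4.154 min.

4.15 min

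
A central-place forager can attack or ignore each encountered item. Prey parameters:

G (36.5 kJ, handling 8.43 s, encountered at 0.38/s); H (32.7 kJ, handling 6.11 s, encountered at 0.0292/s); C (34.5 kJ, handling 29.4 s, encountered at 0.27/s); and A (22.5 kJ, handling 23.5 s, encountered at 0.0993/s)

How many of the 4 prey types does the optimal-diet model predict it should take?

2

Rank by E/h (kJ/s): H 5.35, G 4.33, C 1.17, A 0.957. Include each in turn until the next type's E/h falls below the running intake rate.
Rate on top 1: 0.8103. G: 4.33 > 0.8103 → include.
Rate on top 2: 3.383. C: 1.17 < 3.383 → exclude; stop.
Optimal diet: H, G — 2 of 4 types.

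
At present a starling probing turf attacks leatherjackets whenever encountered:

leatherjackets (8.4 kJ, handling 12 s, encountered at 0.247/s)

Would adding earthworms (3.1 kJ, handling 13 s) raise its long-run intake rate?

No

Current rate: (0.247×8.4)/(1 + 0.247×12) = 0.5234 kJ/s.
earthworms: E/h = 3.1/13 = 0.2385 kJ/s.
Since 0.2385 < R, time spent handling earthworms is better spent searching.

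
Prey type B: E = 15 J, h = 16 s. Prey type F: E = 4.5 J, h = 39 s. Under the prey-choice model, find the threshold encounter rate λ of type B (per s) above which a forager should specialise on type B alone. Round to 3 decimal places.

0.009 per s

Drop type F once their profitability E₂/h₂ falls below the rate achievable on type B alone: E₂/h₂ = λE₁/(1 + λh₁).
Solve for λ: λE₁h₂ = E₂(1 + λh₁) → λ(E₁h₂ − E₂h₁) = E₂ → λ = E₂/(E₁h₂ − E₂h₁).
λ = 4.5/(15×39 − 4.5×16) = 4.5/513 = 0.008772 per s.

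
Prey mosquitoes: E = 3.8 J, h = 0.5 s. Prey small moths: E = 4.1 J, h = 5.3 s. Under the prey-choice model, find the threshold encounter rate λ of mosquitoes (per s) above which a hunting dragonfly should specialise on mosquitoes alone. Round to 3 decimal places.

0.227 per s

Drop small moths once their profitability E₂/h₂ falls below the rate achievable on mosquitoes alone: E₂/h₂ = λE₁/(1 + λh₁).
Solve for λ: λE₁h₂ = E₂(1 + λh₁) → λ(E₁h₂ − E₂h₁) = E₂ → λ = E₂/(E₁h₂ − E₂h₁).
λ = 4.1/(3.8×5.3 − 4.1×0.5) = 4.1/18.09 = 0.2266 per s.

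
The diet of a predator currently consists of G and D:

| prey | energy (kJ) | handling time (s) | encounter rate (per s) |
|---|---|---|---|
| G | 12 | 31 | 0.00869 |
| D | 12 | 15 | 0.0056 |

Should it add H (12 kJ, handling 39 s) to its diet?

Yes

Current rate: (0.00869×12 + 0.0056×12)/(1 + 0.00869×31 + 0.0056×15) = 0.1267 kJ/s.
Profitability of H: 12/39 = 0.3077 kJ/s.
Since 0.3077 > R, including H increases the long-run rate.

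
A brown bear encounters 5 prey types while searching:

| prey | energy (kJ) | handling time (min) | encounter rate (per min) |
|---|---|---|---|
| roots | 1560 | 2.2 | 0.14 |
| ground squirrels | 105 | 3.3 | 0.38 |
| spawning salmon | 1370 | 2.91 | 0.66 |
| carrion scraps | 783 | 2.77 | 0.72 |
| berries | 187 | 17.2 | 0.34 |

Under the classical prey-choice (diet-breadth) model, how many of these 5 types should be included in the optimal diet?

E/h in descending order: roots 709, spawning salmon 471, carrion scraps 283, ground squirrels 31.8, berries 10.9 kJ/min. The optimal diet is the largest prefix of this list for which every included type satisfies E_i/h_i > R on the types above it.
Rate on top 1: 167. spawning salmon: 471 > 167 → include.
Rate on top 2: 347.7. carrion scraps: 283 < 347.7 → exclude; stop.
Optimal diet: roots, spawning salmon — 2 of 5 types.

2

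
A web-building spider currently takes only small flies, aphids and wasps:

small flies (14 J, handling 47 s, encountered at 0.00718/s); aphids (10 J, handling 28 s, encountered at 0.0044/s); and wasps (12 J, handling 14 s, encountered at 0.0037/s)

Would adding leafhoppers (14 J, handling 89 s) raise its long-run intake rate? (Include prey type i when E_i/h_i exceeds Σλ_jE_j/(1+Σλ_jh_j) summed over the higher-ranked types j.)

Yes

Intake rate on the current diet: R = (0.00718×14 + 0.0044×10 + 0.0037×12) / (1 + 0.00718×47 + 0.0044×28 + 0.0037×14) = 0.1889/1.512 = 0.1249 J/s.
Profitability of leafhoppers: 14/89 = 0.1573 J/s.
Since 0.1573 > R, including leafhoppers increases the long-run rate.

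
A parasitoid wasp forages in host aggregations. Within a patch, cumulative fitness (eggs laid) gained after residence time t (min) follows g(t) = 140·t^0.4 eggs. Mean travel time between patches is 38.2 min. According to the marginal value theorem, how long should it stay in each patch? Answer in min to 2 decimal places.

25.47 min

By the marginal value theorem, leave when the instantaneous gain rate g'(t) equals the habitat-wide average g(t)/(T + t).
g'(t) = 0.4·140·t^-0.6. Setting 0.4·140·t^-0.6 = 140·t^0.4/(38.2+t) gives 0.4(38.2+t) = t, so 0.60·t = 0.4×38.2.
t* = 0.4×38.2/0.60 = 25.47 min.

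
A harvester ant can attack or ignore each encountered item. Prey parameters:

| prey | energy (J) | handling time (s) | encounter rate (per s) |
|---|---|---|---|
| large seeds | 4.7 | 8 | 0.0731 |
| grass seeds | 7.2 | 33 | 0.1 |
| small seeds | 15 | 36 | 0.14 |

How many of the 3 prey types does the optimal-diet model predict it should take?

2

E/h in descending order: large seeds 0.588, small seeds 0.417, grass seeds 0.218 J/s. The optimal diet is the largest prefix of this list for which every included type satisfies E_i/h_i > R on the types above it.
Rate on top 1: 0.2168. small seeds: 0.417 > 0.2168 → include.
Rate on top 2: 0.3689. grass seeds: 0.218 < 0.3689 → exclude; stop.
Optimal diet: large seeds, small seeds — 2 of 3 types.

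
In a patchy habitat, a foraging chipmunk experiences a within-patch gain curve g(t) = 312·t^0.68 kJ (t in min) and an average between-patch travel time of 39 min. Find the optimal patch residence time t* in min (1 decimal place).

82.9 min

By the marginal value theorem, leave when the instantaneous gain rate g'(t) equals the habitat-wide average g(t)/(T + t).
g'(t) = 0.68·312·t^-0.32. Setting 0.68·312·t^-0.32 = 312·t^0.68/(39+t) gives 0.68(39+t) = t, so 0.32·t = 0.68×39.
t* = 0.68×39/0.32 = 82.88 min.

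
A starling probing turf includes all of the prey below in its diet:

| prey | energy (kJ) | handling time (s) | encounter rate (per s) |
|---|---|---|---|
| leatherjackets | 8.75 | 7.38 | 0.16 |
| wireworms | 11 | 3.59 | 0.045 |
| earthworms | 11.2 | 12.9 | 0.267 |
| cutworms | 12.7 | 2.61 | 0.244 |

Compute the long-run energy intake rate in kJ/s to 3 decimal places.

R = Σλ_iE_i / (1 + Σλ_ih_i)
Numerator: 0.16×8.75 + 0.045×11 + 0.267×11.2 + 0.244×12.7 = 7.984
Denominator: 1 + 0.16×7.38 + 0.045×3.59 + 0.267×12.9 + 0.244×2.61 = 6.423
R = 7.984/6.423 = 1.243 kJ/s

1.243 kJ/s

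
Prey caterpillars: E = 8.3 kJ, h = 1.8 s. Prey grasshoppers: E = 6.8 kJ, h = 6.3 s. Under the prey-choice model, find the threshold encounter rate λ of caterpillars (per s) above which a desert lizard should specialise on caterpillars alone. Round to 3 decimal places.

At the threshold, the rate on caterpillars alone equals the profitability of grasshoppers: λ·8.3/(1 + λ·1.8) = 6.8/6.3 = 1.079.
Rearranging, λ(8.3 − 1.079×1.8) = 1.079, so λ = 1.079/6.357 = 0.1698 per s.

0.170 per s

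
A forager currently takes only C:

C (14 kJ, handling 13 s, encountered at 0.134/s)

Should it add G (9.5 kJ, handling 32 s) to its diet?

Current rate: (0.134×14)/(1 + 0.134×13) = 0.6842 kJ/s.
G: E/h = 9.5/32 = 0.2969 kJ/s.
0.2969 < 0.6842, so adding G would lower the average — exclude it.

No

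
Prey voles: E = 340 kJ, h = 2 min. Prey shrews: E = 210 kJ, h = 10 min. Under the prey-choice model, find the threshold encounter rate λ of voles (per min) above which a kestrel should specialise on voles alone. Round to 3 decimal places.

0.070 per min

At the threshold, the rate on voles alone equals the profitability of shrews: λ·340/(1 + λ·2) = 210/10 = 21.
Rearranging, λ(340 − 21×2) = 21, so λ = 21/298 = 0.07047 per min.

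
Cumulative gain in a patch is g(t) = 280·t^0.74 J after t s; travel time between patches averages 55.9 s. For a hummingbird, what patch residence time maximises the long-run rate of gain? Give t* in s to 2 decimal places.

Maximise g(t)/(T+t): set derivative to zero → g'(t)(T+t) = g(t).
g'(t) = 0.74·280·t^-0.26. Setting 0.74·280·t^-0.26 = 280·t^0.74/(55.9+t) gives 0.74(55.9+t) = t, so 0.26·t = 0.74×55.9.
t* = 0.74×55.9/0.26 = 159.1 s.

159.10 s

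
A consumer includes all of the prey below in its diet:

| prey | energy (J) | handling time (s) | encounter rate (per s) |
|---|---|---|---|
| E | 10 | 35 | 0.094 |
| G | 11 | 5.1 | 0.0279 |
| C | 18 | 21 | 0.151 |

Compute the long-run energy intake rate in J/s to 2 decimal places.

R = Σλ_iE_i / (1 + Σλ_ih_i)
Numerator: 0.094×10 + 0.0279×11 + 0.151×18 = 3.965
Denominator: 1 + 0.094×35 + 0.0279×5.1 + 0.151×21 = 7.603
R = 3.965/7.603 = 0.5215 J/s

0.52 J/s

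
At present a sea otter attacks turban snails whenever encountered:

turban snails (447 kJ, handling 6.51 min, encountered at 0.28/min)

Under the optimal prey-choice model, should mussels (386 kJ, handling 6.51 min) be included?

Yes

Intake rate on the current diet: R = (0.28×447) / (1 + 0.28×6.51) = 125.2/2.823 = 44.34 kJ/min.
Profitability of mussels: 386/6.51 = 59.29 kJ/min.
Since 59.29 > R, including mussels increases the long-run rate.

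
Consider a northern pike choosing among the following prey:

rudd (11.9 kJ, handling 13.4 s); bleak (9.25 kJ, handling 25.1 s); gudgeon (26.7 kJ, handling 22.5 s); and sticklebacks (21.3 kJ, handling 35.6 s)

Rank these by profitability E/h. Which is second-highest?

rudd

In descending order of E/h:
gudgeon: 26.7/22.5 = 1.19 kJ/s
rudd: 11.9/13.4 = 0.888 kJ/s
sticklebacks: 21.3/35.6 = 0.598 kJ/s
bleak: 9.25/25.1 = 0.369 kJ/s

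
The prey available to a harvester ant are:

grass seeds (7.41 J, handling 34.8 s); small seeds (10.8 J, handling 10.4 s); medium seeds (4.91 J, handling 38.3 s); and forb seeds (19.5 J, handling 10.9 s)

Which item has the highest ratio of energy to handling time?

forb seeds

In descending order of E/h:
forb seeds: 19.5/10.9 = 1.79 J/s
small seeds: 10.8/10.4 = 1.04 J/s
grass seeds: 7.41/34.8 = 0.213 J/s
medium seeds: 4.91/38.3 = 0.128 J/s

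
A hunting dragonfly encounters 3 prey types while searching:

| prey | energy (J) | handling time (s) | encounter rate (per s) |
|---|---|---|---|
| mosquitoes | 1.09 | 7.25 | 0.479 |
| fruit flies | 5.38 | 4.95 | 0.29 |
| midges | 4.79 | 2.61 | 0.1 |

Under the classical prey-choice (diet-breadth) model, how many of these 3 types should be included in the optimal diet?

2

E/h in descending order: midges 1.84, fruit flies 1.09, mosquitoes 0.15 J/s. The optimal diet is the largest prefix of this list for which every included type satisfies E_i/h_i > R on the types above it.
Rate on top 1: 0.3799. fruit flies: 1.09 > 0.3799 → include.
Rate on top 2: 0.7562. mosquitoes: 0.15 < 0.7562 → exclude; stop.
Optimal diet: midges, fruit flies — 2 of 3 types.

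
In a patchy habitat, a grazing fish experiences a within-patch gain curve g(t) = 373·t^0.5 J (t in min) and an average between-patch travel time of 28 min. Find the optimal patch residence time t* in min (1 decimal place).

Optimal t* satisfies g'(t*) = g(t*)/(T + t*).
g'(t) = 0.5·373·t^-0.5. Setting 0.5·373·t^-0.5 = 373·t^0.5/(28+t) gives 0.5(28+t) = t, so 0.50·t = 0.5×28.
t* = 0.5×28/0.50 = 28 min.

28.0 min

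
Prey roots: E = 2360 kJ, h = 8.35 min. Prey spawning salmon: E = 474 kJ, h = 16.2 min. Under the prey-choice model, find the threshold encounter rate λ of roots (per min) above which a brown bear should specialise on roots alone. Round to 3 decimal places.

0.014 per min

Drop spawning salmon once their profitability E₂/h₂ falls below the rate achievable on roots alone: E₂/h₂ = λE₁/(1 + λh₁).
Solve for λ: λE₁h₂ = E₂(1 + λh₁) → λ(E₁h₂ − E₂h₁) = E₂ → λ = E₂/(E₁h₂ − E₂h₁).
λ = 474/(2360×16.2 − 474×8.35) = 474/3.427e+04 = 0.01383 per min.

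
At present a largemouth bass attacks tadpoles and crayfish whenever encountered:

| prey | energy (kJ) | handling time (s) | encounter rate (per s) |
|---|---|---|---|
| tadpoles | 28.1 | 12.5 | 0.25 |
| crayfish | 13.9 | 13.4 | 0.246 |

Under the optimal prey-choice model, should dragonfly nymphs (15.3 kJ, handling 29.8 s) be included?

No

Intake rate on the current diet: R = (0.25×28.1 + 0.246×13.9) / (1 + 0.25×12.5 + 0.246×13.4) = 10.44/7.421 = 1.407 kJ/s.
Profitability of dragonfly nymphs: 15.3/29.8 = 0.5134 kJ/s.
0.5134 < 1.407, so adding dragonfly nymphs would lower the average — exclude it.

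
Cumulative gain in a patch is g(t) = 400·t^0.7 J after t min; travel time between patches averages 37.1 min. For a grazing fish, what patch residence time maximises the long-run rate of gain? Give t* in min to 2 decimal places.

By the marginal value theorem, leave when the instantaneous gain rate g'(t) equals the habitat-wide average g(t)/(T + t).
g'(t) = 0.7·400·t^-0.3. Setting 0.7·400·t^-0.3 = 400·t^0.7/(37.1+t) gives 0.7(37.1+t) = t, so 0.30·t = 0.7×37.1.
t* = 0.7×37.1/0.30 = 86.57 min.

86.57 min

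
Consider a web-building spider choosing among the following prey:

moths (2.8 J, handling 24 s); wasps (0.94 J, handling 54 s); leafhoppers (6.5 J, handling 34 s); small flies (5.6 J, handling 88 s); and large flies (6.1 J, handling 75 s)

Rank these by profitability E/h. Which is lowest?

Profitability E/h (J/s): moths = 2.8/24 = 0.117, wasps = 0.94/54 = 0.0174, leafhoppers = 6.5/34 = 0.191, small flies = 5.6/88 = 0.0636, large flies = 6.1/75 = 0.0813.
Ranked: leafhoppers > moths > large flies > small flies > wasps.

wasps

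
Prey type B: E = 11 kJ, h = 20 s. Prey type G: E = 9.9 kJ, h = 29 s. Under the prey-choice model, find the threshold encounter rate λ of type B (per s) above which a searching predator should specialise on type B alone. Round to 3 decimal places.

0.082 per s

At the threshold, the rate on type B alone equals the profitability of type G: λ·11/(1 + λ·20) = 9.9/29 = 0.3414.
Rearranging, λ(11 − 0.3414×20) = 0.3414, so λ = 0.3414/4.172 = 0.08182 per s.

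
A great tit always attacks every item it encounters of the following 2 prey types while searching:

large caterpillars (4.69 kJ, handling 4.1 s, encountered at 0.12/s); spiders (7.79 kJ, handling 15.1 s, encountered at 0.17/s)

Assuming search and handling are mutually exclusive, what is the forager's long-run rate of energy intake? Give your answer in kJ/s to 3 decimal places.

Energy encountered per unit search time: 0.12×4.69 + 0.17×7.79 = 1.887 kJ/s.
Handling time per unit search time: 0.12×4.1 + 0.17×15.1 = 3.059.
Rate = 1.887/(1 + 3.059) = 0.4649 kJ/s.

0.465 kJ/s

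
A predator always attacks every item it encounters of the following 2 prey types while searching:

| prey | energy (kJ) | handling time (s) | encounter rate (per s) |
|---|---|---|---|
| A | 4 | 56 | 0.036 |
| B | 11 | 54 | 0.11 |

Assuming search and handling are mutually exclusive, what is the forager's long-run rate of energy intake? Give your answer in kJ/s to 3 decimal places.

R = Σλ_iE_i / (1 + Σλ_ih_i)
Numerator: 0.036×4 + 0.11×11 = 1.354
Denominator: 1 + 0.036×56 + 0.11×54 = 8.956
R = 1.354/8.956 = 0.1512 kJ/s

0.151 kJ/s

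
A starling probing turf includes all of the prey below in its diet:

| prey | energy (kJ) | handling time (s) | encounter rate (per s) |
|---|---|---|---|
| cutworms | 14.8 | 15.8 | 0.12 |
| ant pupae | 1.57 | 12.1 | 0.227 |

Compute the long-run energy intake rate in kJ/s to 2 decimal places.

R = (0.12×14.8 + 0.227×1.57) / (1 + 0.12×15.8 + 0.227×12.1) = 2.132/5.643 = 0.3779 kJ/s.

0.38 kJ/s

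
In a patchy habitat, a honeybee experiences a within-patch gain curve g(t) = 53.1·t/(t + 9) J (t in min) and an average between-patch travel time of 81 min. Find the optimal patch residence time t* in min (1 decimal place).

Optimal t* satisfies g'(t*) = g(t*)/(T + t*).
g'(t) = 53.1·9/(t + 9)². Setting 53.1·9/(t+9)² = 53.1t/[(t+9)(81+t)] gives 9(81+t) = t(t+9), so t² = 9×81 = 729.
t* = √729 = 27 min.

27.0 min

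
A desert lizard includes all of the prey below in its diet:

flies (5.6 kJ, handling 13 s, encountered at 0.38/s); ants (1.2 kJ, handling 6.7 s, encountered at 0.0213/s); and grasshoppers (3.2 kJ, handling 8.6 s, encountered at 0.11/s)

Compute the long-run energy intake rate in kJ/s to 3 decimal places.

0.356 kJ/s

R = Σλ_iE_i / (1 + Σλ_ih_i)
Numerator: 0.38×5.6 + 0.0213×1.2 + 0.11×3.2 = 2.506
Denominator: 1 + 0.38×13 + 0.0213×6.7 + 0.11×8.6 = 7.029
R = 2.506/7.029 = 0.3565 kJ/s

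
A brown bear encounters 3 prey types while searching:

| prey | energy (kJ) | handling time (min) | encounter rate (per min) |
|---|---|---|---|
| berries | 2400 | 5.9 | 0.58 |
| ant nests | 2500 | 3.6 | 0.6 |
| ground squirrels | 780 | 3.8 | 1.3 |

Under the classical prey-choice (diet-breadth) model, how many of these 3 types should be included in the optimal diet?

1

Rank by E/h (kJ/min): ant nests 694, berries 407, ground squirrels 205. Include each in turn until the next type's E/h falls below the running intake rate.
Rate on top 1: 474.7. berries: 407 < 474.7 → exclude; stop.
Optimal diet: ant nests — 1 of 3 types.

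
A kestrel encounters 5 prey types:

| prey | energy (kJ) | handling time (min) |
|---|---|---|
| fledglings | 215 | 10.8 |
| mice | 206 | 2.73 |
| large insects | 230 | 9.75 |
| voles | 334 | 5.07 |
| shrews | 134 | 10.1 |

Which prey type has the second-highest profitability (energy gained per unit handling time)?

voles

In descending order of E/h:
mice: 206/2.73 = 75.5 kJ/min
voles: 334/5.07 = 65.9 kJ/min
large insects: 230/9.75 = 23.6 kJ/min
fledglings: 215/10.8 = 19.9 kJ/min
shrews: 134/10.1 = 13.3 kJ/min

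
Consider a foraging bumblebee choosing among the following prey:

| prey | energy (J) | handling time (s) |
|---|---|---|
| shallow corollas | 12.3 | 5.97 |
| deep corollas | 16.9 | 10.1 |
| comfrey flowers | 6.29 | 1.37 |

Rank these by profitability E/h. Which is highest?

comfrey flowers

Profitability E/h (J/s): shallow corollas = 12.3/5.97 = 2.06, deep corollas = 16.9/10.1 = 1.67, comfrey flowers = 6.29/1.37 = 4.59.
Ranked: comfrey flowers > shallow corollas > deep corollas.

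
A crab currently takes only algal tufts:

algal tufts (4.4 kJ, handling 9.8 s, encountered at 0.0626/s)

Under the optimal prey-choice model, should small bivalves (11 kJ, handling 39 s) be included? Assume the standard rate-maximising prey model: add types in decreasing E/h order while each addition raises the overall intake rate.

On algal tufts alone, R = ΣλE/(1+Σλh) = 0.2754/1.613 = 0.1707 kJ/s.
small bivalves: E/h = 11/39 = 0.2821 kJ/s.
0.2821 > 0.1707, so adding small bivalves raises the average — include it.

Yes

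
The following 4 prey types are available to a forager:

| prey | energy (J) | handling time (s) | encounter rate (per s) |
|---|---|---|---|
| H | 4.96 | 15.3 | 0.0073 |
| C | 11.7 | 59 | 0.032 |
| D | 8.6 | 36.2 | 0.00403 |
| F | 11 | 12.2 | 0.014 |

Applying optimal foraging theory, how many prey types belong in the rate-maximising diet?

4

Profitabilities (E/h, J/s): F 0.902, H 0.324, D 0.238, C 0.198. Add prey in this order while the next type's profitability exceeds the intake rate on those already taken.
Rate on top 1: 0.1315. H: 0.324 > 0.1315 → include.
Rate on top 2: 0.1483. D: 0.238 > 0.1483 → include.
Rate on top 3: 0.1574. C: 0.198 > 0.1574 → include.
Optimal diet: F, H, D, C — 4 of 4 types.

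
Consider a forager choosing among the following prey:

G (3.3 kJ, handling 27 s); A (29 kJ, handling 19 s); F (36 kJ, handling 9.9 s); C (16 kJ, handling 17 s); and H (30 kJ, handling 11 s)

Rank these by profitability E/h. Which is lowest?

G

Profitability E/h (kJ/s): G = 3.3/27 = 0.122, A = 29/19 = 1.53, F = 36/9.9 = 3.64, C = 16/17 = 0.941, H = 30/11 = 2.73.
Ranked: F > H > A > C > G.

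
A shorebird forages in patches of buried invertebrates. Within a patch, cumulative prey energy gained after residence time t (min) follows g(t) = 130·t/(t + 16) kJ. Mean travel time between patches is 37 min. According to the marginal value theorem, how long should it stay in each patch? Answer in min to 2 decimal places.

Optimal t* satisfies g'(t*) = g(t*)/(T + t*).
g'(t) = 130·16/(t + 16)². Setting 130·16/(t+16)² = 130t/[(t+16)(37+t)] gives 16(37+t) = t(t+16), so t² = 16×37 = 592.
t* = √592 = 24.33 min.

24.33 min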